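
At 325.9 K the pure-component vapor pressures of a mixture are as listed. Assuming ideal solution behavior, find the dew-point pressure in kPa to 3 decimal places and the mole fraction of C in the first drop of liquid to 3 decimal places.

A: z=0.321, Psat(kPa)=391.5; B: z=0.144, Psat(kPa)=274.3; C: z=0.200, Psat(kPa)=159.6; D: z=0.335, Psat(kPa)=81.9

At the dew point ψ → 1, so Σzᵢ/Kᵢ = 1 with Kᵢ = Pᵢˢᵃᵗ/P ⇒ 1/P = Σzᵢ/Pᵢˢᵃᵗ.
1/P = 0.321/391.5 + 0.144/274.3 + 0.200/159.6 + 0.335/81.9 = 0.006688 ⇒ P = 149.513 kPa
xᵢ = zᵢP/Pᵢˢᵃᵗ ⇒ x_C = 0.200·149.513/159.6 = 0.187

Pdew = 149.513 kPa, x_C = 0.187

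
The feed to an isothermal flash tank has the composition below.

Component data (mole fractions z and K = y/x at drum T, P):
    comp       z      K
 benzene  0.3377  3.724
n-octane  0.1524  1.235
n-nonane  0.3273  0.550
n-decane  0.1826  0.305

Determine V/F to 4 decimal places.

Rachford–Rice: g(V/F) = Σ zᵢ(Kᵢ−1)/(1+V/F(Kᵢ−1)) = 0.
Check two-phase: ΣzᵢKᵢ = 1.6815 > 1 and Σzᵢ/Kᵢ = 1.4079 > 1, so g(0) = 0.6815 > 0 and g(1) = -0.4079 < 0.
Iterate (Newton) starting at V/F = 0.42:
  V/F = 0.4200: g = 0.10081, g' = -0.8287 → V/F = 0.5416
  V/F = 0.5416: g = 0.00511, g' = -0.7583 → V/F = 0.5484
Converged at V/F = 0.5484.

V/F = 0.5484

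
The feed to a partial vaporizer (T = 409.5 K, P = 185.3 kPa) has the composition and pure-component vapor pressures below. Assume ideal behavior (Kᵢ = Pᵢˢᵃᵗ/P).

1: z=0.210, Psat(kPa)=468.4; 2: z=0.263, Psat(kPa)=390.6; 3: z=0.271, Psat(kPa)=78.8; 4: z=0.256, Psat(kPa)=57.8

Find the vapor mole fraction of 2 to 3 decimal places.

Raoult's law: Kᵢ = Pᵢˢᵃᵗ/P = Pᵢˢᵃᵗ/185.3.
  K_1 = 468.4/185.3 = 2.52779, K_2 = 390.6/185.3 = 2.10793, K_3 = 78.8/185.3 = 0.42526, K_4 = 57.8/185.3 = 0.31193
Rachford–Rice: g(V/F) = Σ zᵢ(Kᵢ−1)/(1+V/F(Kᵢ−1)) = 0.
g(0) = ΣzᵢKᵢ − 1 = 0.280 and g(1) = 1 − Σzᵢ/Kᵢ = -0.666, so a root lies in (0, 1).
Newton iteration, V/F⁰ = 0.5:
  V/F = 0.500: g = -0.1177, g' = -0.749 → V/F = 0.343
  V/F = 0.343: g = -0.0028, g' = -0.727 → V/F = 0.339
Converged at V/F = 0.339.
Compositions from xᵢ = zᵢ/(1+V/F(Kᵢ−1)), yᵢ = Kᵢxᵢ:
  1: x = 0.138, y = 0.350
  2: x = 0.191, y = 0.403
  3: x = 0.337, y = 0.143
  4: x = 0.334, y = 0.104

y_2 = 0.403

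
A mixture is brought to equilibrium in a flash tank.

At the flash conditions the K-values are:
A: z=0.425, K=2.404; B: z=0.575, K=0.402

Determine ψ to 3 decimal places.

Material balance + equilibrium reduce to Σ zᵢ(Kᵢ−1)/(1+ψ(Kᵢ−1)) = 0.
Feasibility: ΣzᵢKᵢ = 1.253, Σzᵢ/Kᵢ = 1.607 — both > 1, two phases present.
Binary case is linear: z₁(K₁−1)(1+ψ(K₂−1)) + z₂(K₂−1)(1+ψ(K₁−1)) = 0
⇒ ψ = [z₁(K₁−1)+z₂(K₂−1)] / [−(K₁−1)(K₂−1)] = 0.2528/0.8396 = 0.301

ψ = 0.301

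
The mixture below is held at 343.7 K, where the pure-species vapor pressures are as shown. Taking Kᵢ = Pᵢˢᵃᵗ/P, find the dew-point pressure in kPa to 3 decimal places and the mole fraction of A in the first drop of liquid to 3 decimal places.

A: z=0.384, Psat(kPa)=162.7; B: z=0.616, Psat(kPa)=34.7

At the dew point ψ → 1, so Σzᵢ/Kᵢ = 1 with Kᵢ = Pᵢˢᵃᵗ/P ⇒ 1/P = Σzᵢ/Pᵢˢᵃᵗ.
1/P = 0.384/162.7 + 0.616/34.7 = 0.020112 ⇒ P = 49.721 kPa
xᵢ = zᵢP/Pᵢˢᵃᵗ ⇒ x_A = 0.384·49.721/162.7 = 0.117

Pdew = 49.721 kPa, x_A = 0.117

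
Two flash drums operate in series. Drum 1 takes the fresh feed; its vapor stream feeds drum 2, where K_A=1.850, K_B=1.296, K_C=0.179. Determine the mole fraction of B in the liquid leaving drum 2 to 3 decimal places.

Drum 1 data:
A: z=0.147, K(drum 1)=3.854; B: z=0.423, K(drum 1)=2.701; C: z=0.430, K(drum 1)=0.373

x_B (drum 2) = 0.494

Drum 1:
Rachford–Rice: g(ψ₁) = Σ zᵢ(Kᵢ−1)/(1+ψ₁(Kᵢ−1)) = 0.
g(0) = ΣzᵢKᵢ − 1 = 0.869 and g(1) = 1 − Σzᵢ/Kᵢ = -0.348, so a root lies in (0, 1).
Newton–Raphson from ψ₁ = 0.5:
  ψ₁ = 0.500: g = 0.1690, g' = -0.919 → ψ₁ = 0.684
  ψ₁ = 0.684: g = 0.0028, g' = -0.917 → ψ₁ = 0.687
Converged at ψ₁ = 0.687.
Drum-1 compositions:
  A: x = 0.050, y = 0.191
  B: x = 0.195, y = 0.527
  C: x = 0.755, y = 0.282
Drum-2 feed = drum-1 vapor: z₂ = (0.1914, 0.5269, 0.2817).
Drum 2:
Rachford–Rice: g(ψ₂) = Σ zᵢ(Kᵢ−1)/(1+ψ₂(Kᵢ−1)) = 0.
Check two-phase: ΣzᵢKᵢ = 1.087 > 1 and Σzᵢ/Kᵢ = 2.084 > 1, so g(0) = 0.087 > 0 and g(1) = -1.084 < 0.
Newton–Raphson from ψ₂ = 0.5:
  ψ₂ = 0.500: g = -0.1423, g' = -0.650 → ψ₂ = 0.281
  ψ₂ = 0.281: g = -0.0253, g' = -0.450 → ψ₂ = 0.225
  ψ₂ = 0.225: g = -0.0008, g' = -0.424 → ψ₂ = 0.223
Converged at ψ₂ = 0.223.
  A: x = 0.161, y = 0.298
  B: x = 0.494, y = 0.641
  C: x = 0.345, y = 0.062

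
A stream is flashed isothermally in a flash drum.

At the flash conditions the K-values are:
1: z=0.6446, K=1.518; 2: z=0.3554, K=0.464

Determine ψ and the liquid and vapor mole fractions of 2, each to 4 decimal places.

ψ = 0.5165, x_2 = 0.4915, y_2 = 0.2280

Rachford–Rice: g(ψ) = Σ zᵢ(Kᵢ−1)/(1+ψ(Kᵢ−1)) = 0.
Check two-phase: ΣzᵢKᵢ = 1.1434 > 1 and Σzᵢ/Kᵢ = 1.1906 > 1, so g(0) = 0.1434 > 0 and g(1) = -0.1906 < 0.
Newton–Raphson from ψ = 0.5:
  ψ = 0.5000: g = 0.00497, g' = -0.2997 → ψ = 0.5166
  ψ = 0.5166: g = -0.00003, g' = -0.3029 → ψ = 0.5165
Converged at ψ = 0.5165.
Compositions from xᵢ = zᵢ/(1+ψ(Kᵢ−1)), yᵢ = Kᵢxᵢ:
  1: x = 0.5085, y = 0.7720
  2: x = 0.4915, y = 0.2280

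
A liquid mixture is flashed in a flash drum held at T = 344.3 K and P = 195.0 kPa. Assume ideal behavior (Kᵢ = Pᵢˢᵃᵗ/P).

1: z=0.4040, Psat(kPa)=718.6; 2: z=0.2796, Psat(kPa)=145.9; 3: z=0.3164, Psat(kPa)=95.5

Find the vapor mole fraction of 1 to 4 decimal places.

y_1 = 0.4851

Raoult's law: Kᵢ = Pᵢˢᵃᵗ/P = Pᵢˢᵃᵗ/195.0.
  K_1 = 718.6/195.0 = 3.685128, K_2 = 145.9/195.0 = 0.748205, K_3 = 95.5/195.0 = 0.489744
Let β = V/F and solve Σ zᵢ(Kᵢ−1)/(1+β(Kᵢ−1)) = 0.
Feasibility: ΣzᵢKᵢ = 1.8529, Σzᵢ/Kᵢ = 1.1294 — both > 1, two phases present.
Iterate (Newton) starting at β = 0.38:
  β = 0.3800: g = 0.25880, g' = -0.8621 → β = 0.6802
  β = 0.6802: g = 0.05158, g' = -0.5837 → β = 0.7686
  β = 0.7686: g = 0.00117, g' = -0.5605 → β = 0.7707
Converged at β = 0.7707.
Compositions from xᵢ = zᵢ/(1+β(Kᵢ−1)), yᵢ = Kᵢxᵢ:
  1: x = 0.1316, y = 0.4851
  2: x = 0.3469, y = 0.2596
  3: x = 0.5215, y = 0.2554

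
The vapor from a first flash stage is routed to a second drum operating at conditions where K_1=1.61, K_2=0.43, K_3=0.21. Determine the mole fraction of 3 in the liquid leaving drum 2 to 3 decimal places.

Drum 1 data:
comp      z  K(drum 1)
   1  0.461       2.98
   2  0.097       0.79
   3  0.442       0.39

x_3 (drum 2) = 0.347

Drum 1:
Rachford–Rice: g(ψ₁) = Σ zᵢ(Kᵢ−1)/(1+ψ₁(Kᵢ−1)) = 0.
Check two-phase: ΣzᵢKᵢ = 1.623 > 1 and Σzᵢ/Kᵢ = 1.411 > 1, so g(0) = 0.623 > 0 and g(1) = -0.411 < 0.
Iterate (Newton) starting at ψ₁ = 0.5:
  ψ₁ = 0.500: g = 0.0480, g' = -0.802 → ψ₁ = 0.560
Converged at ψ₁ = 0.560.
Drum-1 compositions:
  1: x = 0.219, y = 0.651
  2: x = 0.110, y = 0.087
  3: x = 0.672, y = 0.262
Drum-2 feed = drum-1 vapor: z₂ = (0.6513, 0.0868, 0.2619).
Drum 2:
Material balance + equilibrium reduce to Σ zᵢ(Kᵢ−1)/(1+ψ₂(Kᵢ−1)) = 0.
Feasibility: ΣzᵢKᵢ = 1.141, Σzᵢ/Kᵢ = 1.854 — both > 1, two phases present.
Newton–Raphson from ψ₂ = 0.49:
  ψ₂ = 0.490: g = -0.1004, g' = -0.633 → ψ₂ = 0.331
  ψ₂ = 0.331: g = -0.0108, g' = -0.511 → ψ₂ = 0.310
Converged at ψ₂ = 0.310.
  1: x = 0.548, y = 0.882
  2: x = 0.105, y = 0.045
  3: x = 0.347, y = 0.073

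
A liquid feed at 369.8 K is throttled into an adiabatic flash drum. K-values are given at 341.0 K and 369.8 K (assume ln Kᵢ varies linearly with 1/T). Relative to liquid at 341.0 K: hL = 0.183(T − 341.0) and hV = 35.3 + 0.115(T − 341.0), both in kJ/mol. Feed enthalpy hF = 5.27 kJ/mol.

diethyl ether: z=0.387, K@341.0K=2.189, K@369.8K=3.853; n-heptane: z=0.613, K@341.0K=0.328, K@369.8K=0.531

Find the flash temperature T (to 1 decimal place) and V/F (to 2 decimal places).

Adiabatic flash: solve Rachford–Rice at each trial T, then check hF = ψ·hV(T) + (1−ψ)·hL(T).
  T = 341.0 K: K = (2.189, 0.328), RR gives ψ = 0.060, H_out = 2.130 kJ/mol
  T = 369.8 K: K = (3.853, 0.531), RR gives ψ = 0.610, H_out = 25.619 kJ/mol
  T = 355.4 K: K = (2.938, 0.421), RR gives ψ = 0.353, H_out = 14.734 kJ/mol
  T = 348.2 K: K = (2.544, 0.373), RR gives ψ = 0.220, H_out = 8.971 kJ/mol
  T = 344.6 K: K = (2.361, 0.350), RR gives ψ = 0.145, H_out = 5.743 kJ/mol
  T = 342.8 K: K = (2.274, 0.339), RR gives ψ = 0.104, H_out = 3.994 kJ/mol
Linear interpolation between T = 342.8 (H_out = 3.994) and T = 344.6 (H_out = 5.743) on hF = 5.27 gives T ≈ 344.1 K, at which ψ = 0.13.

T = 344.1 K, V/F = 0.13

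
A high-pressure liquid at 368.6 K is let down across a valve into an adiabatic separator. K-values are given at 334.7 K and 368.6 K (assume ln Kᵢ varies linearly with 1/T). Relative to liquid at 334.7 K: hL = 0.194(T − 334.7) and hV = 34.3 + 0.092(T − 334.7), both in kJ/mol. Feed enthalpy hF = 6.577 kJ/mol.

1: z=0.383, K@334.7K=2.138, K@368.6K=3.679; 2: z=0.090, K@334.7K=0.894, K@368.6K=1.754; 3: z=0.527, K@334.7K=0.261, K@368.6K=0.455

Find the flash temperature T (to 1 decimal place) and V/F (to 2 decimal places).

T = 340.2 K, V/F = 0.16

Adiabatic flash: solve Rachford–Rice at each trial T, then check hF = ψ·hV(T) + (1−ψ)·hL(T).
  T = 334.7 K: K = (2.138, 0.894, 0.261), RR gives ψ = 0.048, H_out = 1.643 kJ/mol
  T = 368.6 K: K = (3.679, 1.754, 0.455), RR gives ψ = 0.617, H_out = 25.620 kJ/mol
  T = 351.6 K: K = (2.839, 1.271, 0.349), RR gives ψ = 0.358, H_out = 14.928 kJ/mol
  T = 343.1 K: K = (2.470, 1.070, 0.303), RR gives ψ = 0.217, H_out = 8.889 kJ/mol
  T = 338.9 K: K = (2.300, 0.979, 0.281), RR gives ψ = 0.138, H_out = 5.484 kJ/mol
  T = 341.0 K: K = (2.384, 1.024, 0.292), RR gives ψ = 0.179, H_out = 7.232 kJ/mol
Linear interpolation between T = 338.9 (H_out = 5.484) and T = 341.0 (H_out = 7.232) on hF = 6.577 gives T ≈ 340.2 K, at which ψ = 0.16.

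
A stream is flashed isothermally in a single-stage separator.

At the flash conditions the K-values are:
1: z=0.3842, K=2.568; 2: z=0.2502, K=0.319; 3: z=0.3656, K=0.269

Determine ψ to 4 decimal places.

ψ = 0.1478

Let ψ = V/F and solve Σ zᵢ(Kᵢ−1)/(1+ψ(Kᵢ−1)) = 0.
g(0) = ΣzᵢKᵢ − 1 = 0.1648 and g(1) = 1 − Σzᵢ/Kᵢ = -1.2930, so a root lies in (0, 1).
Iterate (Newton) starting at ψ = 0.5:
  ψ = 0.5000: g = -0.34188, g' = -1.0488 → ψ = 0.1740
  ψ = 0.1740: g = -0.02624, g' = -0.9888 → ψ = 0.1475
  ψ = 0.1475: g = 0.00030, g' = -1.0119 → ψ = 0.1478
Converged at ψ = 0.1478.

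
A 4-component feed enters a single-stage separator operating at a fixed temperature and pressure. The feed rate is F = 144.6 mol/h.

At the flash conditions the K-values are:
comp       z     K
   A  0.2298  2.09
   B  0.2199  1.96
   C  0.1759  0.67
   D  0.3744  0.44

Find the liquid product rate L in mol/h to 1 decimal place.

L = 89.9 mol/h

Rachford–Rice: g(V/F) = Σ zᵢ(Kᵢ−1)/(1+V/F(Kᵢ−1)) = 0.
g(0) = ΣzᵢKᵢ − 1 = 0.1939 and g(1) = 1 − Σzᵢ/Kᵢ = -0.3356, so a root lies in (0, 1).
Newton–Raphson from V/F = 0.5:
  V/F = 0.5000: g = -0.05596, g' = -0.4609 → V/F = 0.3786
  V/F = 0.3786: g = -0.00026, g' = -0.4599 → V/F = 0.3780
Converged at V/F = 0.3780.
Then V = V/F·F = 0.3780·144.6 = 54.7 mol/h and L = F − V = 89.9 mol/h.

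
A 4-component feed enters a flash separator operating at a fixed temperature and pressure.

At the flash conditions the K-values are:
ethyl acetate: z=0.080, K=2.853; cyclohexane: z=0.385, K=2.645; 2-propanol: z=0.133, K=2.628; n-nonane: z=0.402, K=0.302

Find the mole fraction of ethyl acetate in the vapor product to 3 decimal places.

y_ethyl acetate = 0.107

Material balance + equilibrium reduce to Σ zᵢ(Kᵢ−1)/(1+V/F(Kᵢ−1)) = 0.
g(0) = ΣzᵢKᵢ − 1 = 0.717 and g(1) = 1 − Σzᵢ/Kᵢ = -0.555, so a root lies in (0, 1).
Newton iteration, V/F⁰ = 0.69:
  V/F = 0.690: g = -0.0776, g' = -1.088 → V/F = 0.619
  V/F = 0.619: g = -0.0031, g' = -1.010 → V/F = 0.616
Converged at V/F = 0.616.
Compositions from xᵢ = zᵢ/(1+V/F(Kᵢ−1)), yᵢ = Kᵢxᵢ:
  ethyl acetate: x = 0.037, y = 0.107
  cyclohexane: x = 0.191, y = 0.506
  2-propanol: x = 0.066, y = 0.175
  n-nonane: x = 0.705, y = 0.213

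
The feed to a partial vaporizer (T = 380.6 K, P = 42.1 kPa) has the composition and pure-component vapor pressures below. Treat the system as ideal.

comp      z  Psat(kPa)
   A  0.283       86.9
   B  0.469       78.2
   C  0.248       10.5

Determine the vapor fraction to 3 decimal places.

ψ = 0.735

Raoult's law: Kᵢ = Pᵢˢᵃᵗ/P = Pᵢˢᵃᵗ/42.1.
  K_A = 86.9/42.1 = 2.06413, K_B = 78.2/42.1 = 1.85748, K_C = 10.5/42.1 = 0.24941
Rachford–Rice: g(ψ) = Σ zᵢ(Kᵢ−1)/(1+ψ(Kᵢ−1)) = 0.
Check two-phase: ΣzᵢKᵢ = 1.517 > 1 and Σzᵢ/Kᵢ = 1.384 > 1, so g(0) = 0.517 > 0 and g(1) = -0.384 < 0.
Newton–Raphson from ψ = 0.5:
  ψ = 0.500: g = 0.1801, g' = -0.663 → ψ = 0.771
  ψ = 0.771: g = -0.0347, g' = -1.010 → ψ = 0.737
  ψ = 0.737: g = -0.0014, g' = -0.930 → ψ = 0.735
Converged at ψ = 0.735.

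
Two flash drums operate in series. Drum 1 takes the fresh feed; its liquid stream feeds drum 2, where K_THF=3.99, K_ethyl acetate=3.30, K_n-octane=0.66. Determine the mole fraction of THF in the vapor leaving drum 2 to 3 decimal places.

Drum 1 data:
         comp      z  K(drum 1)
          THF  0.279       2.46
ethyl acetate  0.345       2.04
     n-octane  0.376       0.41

Drum 1:
Newton iteration, ψ₁⁰ = 0.63:
  ψ₁ = 0.630: g = 0.0759, g' = -0.629 → ψ₁ = 0.751
  ψ₁ = 0.751: g = -0.0023, g' = -0.675 → ψ₁ = 0.747
Converged at ψ₁ = 0.747.
Drum-1 compositions:
  THF: x = 0.133, y = 0.328
  ethyl acetate: x = 0.194, y = 0.396
  n-octane: x = 0.672, y = 0.276
Drum-2 feed = drum-1 liquid: z₂ = (0.1334, 0.1941, 0.6724).
Drum 2:
Material balance + equilibrium reduce to Σ zᵢ(Kᵢ−1)/(1+ψ₂(Kᵢ−1)) = 0.
Feasibility: ΣzᵢKᵢ = 1.617, Σzᵢ/Kᵢ = 1.111 — both > 1, two phases present.
Newton iteration, ψ₂⁰ = 0.5:
  ψ₂ = 0.500: g = 0.0921, g' = -0.527 → ψ₂ = 0.675
  ψ₂ = 0.675: g = 0.0104, g' = -0.420 → ψ₂ = 0.700
Converged at ψ₂ = 0.700.
  THF: x = 0.043, y = 0.172
  ethyl acetate: x = 0.074, y = 0.245
  n-octane: x = 0.882, y = 0.582

y_THF (drum 2) = 0.172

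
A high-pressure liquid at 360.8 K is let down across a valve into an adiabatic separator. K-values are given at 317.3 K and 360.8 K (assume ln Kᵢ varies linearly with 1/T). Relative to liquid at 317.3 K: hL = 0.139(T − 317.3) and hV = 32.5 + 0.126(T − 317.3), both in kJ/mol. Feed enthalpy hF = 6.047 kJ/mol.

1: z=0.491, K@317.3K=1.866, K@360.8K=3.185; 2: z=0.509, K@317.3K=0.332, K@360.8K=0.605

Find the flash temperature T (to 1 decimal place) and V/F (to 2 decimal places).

Adiabatic flash: solve Rachford–Rice at each trial T, then check hF = ψ·hV(T) + (1−ψ)·hL(T).
  T = 317.3 K: K = (1.866, 0.332), RR gives ψ = 0.147, H_out = 4.786 kJ/mol
  T = 360.8 K: K = (3.185, 0.605), RR gives ψ = 1.000, H_out = 37.981 kJ/mol
  T = 339.1 K: K = (2.482, 0.457), RR gives ψ = 0.561, H_out = 21.104 kJ/mol
  T = 328.2 K: K = (2.162, 0.392), RR gives ψ = 0.369, H_out = 13.460 kJ/mol
  T = 322.8 K: K = (2.012, 0.361), RR gives ψ = 0.266, H_out = 9.394 kJ/mol
  T = 320.1 K: K = (1.940, 0.347), RR gives ψ = 0.210, H_out = 7.208 kJ/mol
  T = 318.7 K: K = (1.903, 0.339), RR gives ψ = 0.179, H_out = 6.020 kJ/mol
Linear interpolation between T = 318.7 (H_out = 6.020) and T = 320.1 (H_out = 7.208) on hF = 6.047 gives T ≈ 318.7 K, at which ψ = 0.18.

T = 318.7 K, V/F = 0.18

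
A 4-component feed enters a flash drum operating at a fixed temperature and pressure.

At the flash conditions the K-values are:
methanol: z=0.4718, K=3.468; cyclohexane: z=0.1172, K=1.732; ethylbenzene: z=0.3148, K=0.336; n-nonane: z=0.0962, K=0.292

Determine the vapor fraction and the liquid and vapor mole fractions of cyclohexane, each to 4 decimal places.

Newton–Raphson from ψ = 0.31:
  ψ = 0.3100: g = 0.37914, g' = -1.2633 → ψ = 0.6101
  ψ = 0.6101: g = 0.05272, g' = -1.0293 → ψ = 0.6613
  ψ = 0.6613: g = -0.00058, g' = -1.0550 → ψ = 0.6608
Converged at ψ = 0.6608.
Compositions from xᵢ = zᵢ/(1+ψ(Kᵢ−1)), yᵢ = Kᵢxᵢ:
  methanol: x = 0.1793, y = 0.6219
  cyclohexane: x = 0.0790, y = 0.1368
  ethylbenzene: x = 0.5609, y = 0.1885
  n-nonane: x = 0.1808, y = 0.0528

ψ = 0.6608, x_cyclohexane = 0.0790, y_cyclohexane = 0.1368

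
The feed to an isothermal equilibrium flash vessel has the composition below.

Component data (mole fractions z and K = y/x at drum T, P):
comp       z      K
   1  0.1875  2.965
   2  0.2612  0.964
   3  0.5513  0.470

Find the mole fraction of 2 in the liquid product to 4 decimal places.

x_2 = 0.2620

Rachford–Rice: g(ψ) = Σ zᵢ(Kᵢ−1)/(1+ψ(Kᵢ−1)) = 0.
g(0) = ΣzᵢKᵢ − 1 = 0.0668 and g(1) = 1 − Σzᵢ/Kᵢ = -0.5072, so a root lies in (0, 1).
Iterate (Newton) starting at ψ = 0.64:
  ψ = 0.6400: g = -0.28860, g' = -0.4971 → ψ = 0.0594
  ψ = 0.0594: g = 0.01884, g' = -0.7460 → ψ = 0.0846
  ψ = 0.0846: g = 0.00057, g' = -0.7023 → ψ = 0.0854
Converged at ψ = 0.0854.
Compositions from xᵢ = zᵢ/(1+ψ(Kᵢ−1)), yᵢ = Kᵢxᵢ:
  1: x = 0.1605, y = 0.4760
  2: x = 0.2620, y = 0.2526
  3: x = 0.5774, y = 0.2714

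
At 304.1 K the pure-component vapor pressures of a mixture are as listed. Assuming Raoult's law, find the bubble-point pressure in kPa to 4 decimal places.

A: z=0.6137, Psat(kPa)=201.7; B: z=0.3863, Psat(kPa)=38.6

At the bubble point ψ → 0, so ΣzᵢKᵢ = 1 with Kᵢ = Pᵢˢᵃᵗ/P ⇒ P = ΣzᵢPᵢˢᵃᵗ.
P = 0.6137·201.7 + 0.3863·38.6 = 138.6945 kPa

Pbub = 138.6945 kPa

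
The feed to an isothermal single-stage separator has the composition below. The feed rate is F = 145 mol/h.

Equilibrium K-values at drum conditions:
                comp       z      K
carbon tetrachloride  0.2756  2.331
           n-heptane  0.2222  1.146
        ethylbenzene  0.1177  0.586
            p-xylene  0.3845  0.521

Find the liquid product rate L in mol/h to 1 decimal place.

Let ψ = V/F and solve Σ zᵢ(Kᵢ−1)/(1+ψ(Kᵢ−1)) = 0.
Check two-phase: ΣzᵢKᵢ = 1.1664 > 1 and Σzᵢ/Kᵢ = 1.2510 > 1, so g(0) = 0.1664 > 0 and g(1) = -0.2510 < 0.
Iterate (Newton) starting at ψ = 0.35:
  ψ = 0.3500: g = 0.00285, g' = -0.3864 → ψ = 0.3574
Converged at ψ = 0.3574.
Then V = ψ·F = 0.3574·145 = 51.8 mol/h and L = F − V = 93.2 mol/h.

L = 93.2 mol/h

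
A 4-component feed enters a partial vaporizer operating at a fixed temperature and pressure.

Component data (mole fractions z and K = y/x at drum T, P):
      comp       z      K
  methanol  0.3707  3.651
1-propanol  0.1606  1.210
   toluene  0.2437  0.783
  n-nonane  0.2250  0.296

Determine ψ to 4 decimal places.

ψ = 0.6985

Let ψ = V/F and solve Σ zᵢ(Kᵢ−1)/(1+ψ(Kᵢ−1)) = 0.
Check two-phase: ΣzᵢKᵢ = 1.8052 > 1 and Σzᵢ/Kᵢ = 1.3056 > 1, so g(0) = 0.8052 > 0 and g(1) = -0.3056 < 0.
Newton–Raphson from ψ = 0.47:
  ψ = 0.4700: g = 0.17263, g' = -0.7856 → ψ = 0.6897
  ψ = 0.6897: g = 0.00679, g' = -0.7683 → ψ = 0.6986
  ψ = 0.6986: g = -0.00002, g' = -0.7734 → ψ = 0.6985
Converged at ψ = 0.6985.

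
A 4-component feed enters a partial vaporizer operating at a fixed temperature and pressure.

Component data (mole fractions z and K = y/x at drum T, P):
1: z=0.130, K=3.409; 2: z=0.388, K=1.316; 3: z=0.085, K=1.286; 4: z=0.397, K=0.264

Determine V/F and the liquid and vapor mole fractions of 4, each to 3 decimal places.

V/F = 0.210, x_4 = 0.470, y_4 = 0.124

Newton–Raphson from V/F = 0.5:
  V/F = 0.500: g = -0.1931, g' = -0.728 → V/F = 0.235
  V/F = 0.235: g = -0.0162, g' = -0.662 → V/F = 0.210
Converged at V/F = 0.210.
Compositions from xᵢ = zᵢ/(1+V/F(Kᵢ−1)), yᵢ = Kᵢxᵢ:
  1: x = 0.086, y = 0.294
  2: x = 0.364, y = 0.479
  3: x = 0.080, y = 0.103
  4: x = 0.470, y = 0.124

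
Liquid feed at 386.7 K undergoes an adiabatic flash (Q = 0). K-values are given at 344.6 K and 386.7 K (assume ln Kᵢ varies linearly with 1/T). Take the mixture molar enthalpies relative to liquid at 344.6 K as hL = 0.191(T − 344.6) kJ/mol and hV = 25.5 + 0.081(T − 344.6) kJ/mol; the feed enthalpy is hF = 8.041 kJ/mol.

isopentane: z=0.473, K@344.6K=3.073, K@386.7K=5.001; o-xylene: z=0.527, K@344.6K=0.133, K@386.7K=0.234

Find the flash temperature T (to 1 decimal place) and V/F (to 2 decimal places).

T = 346.6 K, V/F = 0.30

Adiabatic flash: solve Rachford–Rice at each trial T, then check hF = ψ·hV(T) + (1−ψ)·hL(T).
  T = 344.6 K: K = (3.073, 0.133), RR gives ψ = 0.291, H_out = 7.429 kJ/mol
  T = 386.7 K: K = (5.001, 0.234), RR gives ψ = 0.486, H_out = 18.179 kJ/mol
  T = 365.6 K: K = (3.973, 0.179), RR gives ψ = 0.399, H_out = 13.264 kJ/mol
  T = 355.1 K: K = (3.508, 0.155), RR gives ψ = 0.350, H_out = 10.517 kJ/mol
  T = 349.9 K: K = (3.288, 0.144), RR gives ψ = 0.322, H_out = 9.041 kJ/mol
  T = 347.2 K: K = (3.178, 0.138), RR gives ψ = 0.307, H_out = 8.235 kJ/mol
  T = 345.9 K: K = (3.125, 0.136), RR gives ψ = 0.299, H_out = 7.836 kJ/mol
Linear interpolation between T = 345.9 (H_out = 7.836) and T = 347.2 (H_out = 8.235) on hF = 8.041 gives T ≈ 346.6 K, at which ψ = 0.30.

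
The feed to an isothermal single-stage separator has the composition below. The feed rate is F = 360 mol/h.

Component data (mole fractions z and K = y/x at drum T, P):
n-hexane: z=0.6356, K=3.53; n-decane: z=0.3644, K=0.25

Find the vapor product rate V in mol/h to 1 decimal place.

Material balance + equilibrium reduce to Σ zᵢ(Kᵢ−1)/(1+β(Kᵢ−1)) = 0.
Feasibility: ΣzᵢKᵢ = 2.3348, Σzᵢ/Kᵢ = 1.6377 — both > 1, two phases present.
Newton iteration, β⁰ = 0.61:
  β = 0.6100: g = 0.12850, g' = -1.3254 → β = 0.7069
  β = 0.7069: g = -0.00509, g' = -1.4519 → β = 0.7034
Converged at β = 0.7034.
Then V = β·F = 0.7034·360 = 253.2 mol/h and L = F − V = 106.8 mol/h.

V = 253.2 mol/h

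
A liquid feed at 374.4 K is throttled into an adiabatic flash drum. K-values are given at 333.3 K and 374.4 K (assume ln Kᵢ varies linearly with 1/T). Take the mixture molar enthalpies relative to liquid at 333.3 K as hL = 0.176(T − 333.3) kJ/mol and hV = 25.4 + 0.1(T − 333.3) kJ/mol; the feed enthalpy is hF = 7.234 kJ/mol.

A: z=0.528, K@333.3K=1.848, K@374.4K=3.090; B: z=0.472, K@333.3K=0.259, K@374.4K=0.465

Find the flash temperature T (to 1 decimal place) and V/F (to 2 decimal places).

T = 338.4 K, V/F = 0.25

Adiabatic flash: solve Rachford–Rice at each trial T, then check hF = ψ·hV(T) + (1−ψ)·hL(T).
  T = 333.3 K: K = (1.848, 0.259), RR gives ψ = 0.156, H_out = 3.961 kJ/mol
  T = 374.4 K: K = (3.090, 0.465), RR gives ψ = 0.761, H_out = 24.188 kJ/mol
  T = 353.9 K: K = (2.427, 0.353), RR gives ψ = 0.486, H_out = 15.200 kJ/mol
  T = 343.6 K: K = (2.127, 0.304), RR gives ψ = 0.339, H_out = 10.170 kJ/mol
  T = 338.5 K: K = (1.986, 0.281), RR gives ψ = 0.256, H_out = 7.308 kJ/mol
  T = 335.9 K: K = (1.916, 0.270), RR gives ψ = 0.208, H_out = 5.701 kJ/mol
  T = 337.2 K: K = (1.951, 0.275), RR gives ψ = 0.232, H_out = 6.519 kJ/mol
Linear interpolation between T = 337.2 (H_out = 6.519) and T = 338.5 (H_out = 7.308) on hF = 7.234 gives T ≈ 338.4 K, at which ψ = 0.25.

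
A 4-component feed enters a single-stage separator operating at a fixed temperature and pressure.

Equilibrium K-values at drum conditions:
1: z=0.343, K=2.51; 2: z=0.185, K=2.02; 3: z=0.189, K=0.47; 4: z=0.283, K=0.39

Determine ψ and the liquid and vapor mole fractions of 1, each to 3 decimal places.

Material balance + equilibrium reduce to Σ zᵢ(Kᵢ−1)/(1+ψ(Kᵢ−1)) = 0.
g(0) = ΣzᵢKᵢ − 1 = 0.434 and g(1) = 1 − Σzᵢ/Kᵢ = -0.356, so a root lies in (0, 1).
Newton–Raphson from ψ = 0.5:
  ψ = 0.500: g = 0.0354, g' = -0.655 → ψ = 0.554
Converged at ψ = 0.554.
Compositions from xᵢ = zᵢ/(1+ψ(Kᵢ−1)), yᵢ = Kᵢxᵢ:
  1: x = 0.187, y = 0.469
  2: x = 0.118, y = 0.239
  3: x = 0.268, y = 0.126
  4: x = 0.427, y = 0.167

ψ = 0.554, x_1 = 0.187, y_1 = 0.469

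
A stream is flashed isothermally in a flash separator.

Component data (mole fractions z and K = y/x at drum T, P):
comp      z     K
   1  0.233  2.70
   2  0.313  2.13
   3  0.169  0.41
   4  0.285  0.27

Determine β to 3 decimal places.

β = 0.466

Iterate (Newton) starting at β = 0.5:
  β = 0.500: g = -0.0290, g' = -0.855 → β = 0.466
Converged at β = 0.466.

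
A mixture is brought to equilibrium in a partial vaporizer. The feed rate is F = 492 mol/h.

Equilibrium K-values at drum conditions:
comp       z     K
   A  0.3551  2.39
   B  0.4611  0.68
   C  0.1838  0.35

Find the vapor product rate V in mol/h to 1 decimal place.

Rachford–Rice: g(ψ) = Σ zᵢ(Kᵢ−1)/(1+ψ(Kᵢ−1)) = 0.
g(0) = ΣzᵢKᵢ − 1 = 0.2266 and g(1) = 1 − Σzᵢ/Kᵢ = -0.3518, so a root lies in (0, 1).
Newton iteration, ψ⁰ = 0.5:
  ψ = 0.5000: g = -0.06145, g' = -0.4762 → ψ = 0.3710
  ψ = 0.3710: g = 0.00081, g' = -0.4943 → ψ = 0.3726
Converged at ψ = 0.3726.
Then V = ψ·F = 0.3726·492 = 183.3 mol/h and L = F − V = 308.7 mol/h.

V = 183.3 mol/h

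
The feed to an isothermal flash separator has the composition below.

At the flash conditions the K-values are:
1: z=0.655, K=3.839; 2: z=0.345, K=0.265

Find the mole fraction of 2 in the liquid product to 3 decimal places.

Rachford–Rice: g(β) = Σ zᵢ(Kᵢ−1)/(1+β(Kᵢ−1)) = 0.
Check two-phase: ΣzᵢKᵢ = 2.606 > 1 and Σzᵢ/Kᵢ = 1.473 > 1, so g(0) = 1.606 > 0 and g(1) = -0.473 < 0.
Newton iteration, β⁰ = 0.5:
  β = 0.500: g = 0.3677, g' = -1.368 → β = 0.769
  β = 0.769: g = 0.0012, g' = -1.506 → β = 0.770
Converged at β = 0.770.
Compositions from xᵢ = zᵢ/(1+β(Kᵢ−1)), yᵢ = Kᵢxᵢ:
  1: x = 0.206, y = 0.789
  2: x = 0.794, y = 0.211

x_2 = 0.794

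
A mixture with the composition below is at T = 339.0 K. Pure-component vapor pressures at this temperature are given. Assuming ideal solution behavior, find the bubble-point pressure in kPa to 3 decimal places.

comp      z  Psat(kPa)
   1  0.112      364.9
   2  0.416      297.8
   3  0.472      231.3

Pbub = 273.927 kPa

At the bubble point ψ → 0, so ΣzᵢKᵢ = 1 with Kᵢ = Pᵢˢᵃᵗ/P ⇒ P = ΣzᵢPᵢˢᵃᵗ.
P = 0.112·364.9 + 0.416·297.8 + 0.472·231.3 = 273.927 kPa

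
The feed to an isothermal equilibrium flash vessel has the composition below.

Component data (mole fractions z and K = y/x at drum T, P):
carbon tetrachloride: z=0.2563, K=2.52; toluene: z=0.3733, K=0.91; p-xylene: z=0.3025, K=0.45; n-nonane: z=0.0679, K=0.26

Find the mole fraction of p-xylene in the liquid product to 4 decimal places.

Iterate (Newton) starting at V/F = 0.5:
  V/F = 0.5000: g = -0.12307, g' = -0.4623 → V/F = 0.2338
  V/F = 0.2338: g = 0.00145, g' = -0.5004 → V/F = 0.2367
Converged at V/F = 0.2367.
Compositions from xᵢ = zᵢ/(1+V/F(Kᵢ−1)), yᵢ = Kᵢxᵢ:
  carbon tetrachloride: x = 0.1885, y = 0.4750
  toluene: x = 0.3814, y = 0.3471
  p-xylene: x = 0.3478, y = 0.1565
  n-nonane: x = 0.0823, y = 0.0214

x_p-xylene = 0.3478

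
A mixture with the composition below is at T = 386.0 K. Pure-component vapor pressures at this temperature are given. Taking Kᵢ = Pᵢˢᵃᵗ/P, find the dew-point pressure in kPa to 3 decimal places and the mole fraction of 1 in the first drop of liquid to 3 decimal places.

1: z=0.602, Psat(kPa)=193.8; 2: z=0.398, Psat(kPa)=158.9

Pdew = 178.221 kPa, x_1 = 0.554

At the dew point ψ → 1, so Σzᵢ/Kᵢ = 1 with Kᵢ = Pᵢˢᵃᵗ/P ⇒ 1/P = Σzᵢ/Pᵢˢᵃᵗ.
1/P = 0.602/193.8 + 0.398/158.9 = 0.005611 ⇒ P = 178.221 kPa
xᵢ = zᵢP/Pᵢˢᵃᵗ ⇒ x_1 = 0.602·178.221/193.8 = 0.554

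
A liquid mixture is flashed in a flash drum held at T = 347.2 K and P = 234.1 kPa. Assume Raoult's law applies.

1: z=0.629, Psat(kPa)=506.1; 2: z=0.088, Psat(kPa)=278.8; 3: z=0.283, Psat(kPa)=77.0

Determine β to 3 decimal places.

β = 0.779

Raoult's law: Kᵢ = Pᵢˢᵃᵗ/P = Pᵢˢᵃᵗ/234.1.
  K_1 = 506.1/234.1 = 2.16190, K_2 = 278.8/234.1 = 1.19094, K_3 = 77.0/234.1 = 0.32892
Let β = V/F and solve Σ zᵢ(Kᵢ−1)/(1+β(Kᵢ−1)) = 0.
Feasibility: ΣzᵢKᵢ = 1.558, Σzᵢ/Kᵢ = 1.225 — both > 1, two phases present.
Newton iteration, β⁰ = 0.5:
  β = 0.500: g = 0.1918, g' = -0.631 → β = 0.804
  β = 0.804: g = -0.0200, g' = -0.830 → β = 0.780
  β = 0.780: g = -0.0004, g' = -0.797 → β = 0.779
Converged at β = 0.779.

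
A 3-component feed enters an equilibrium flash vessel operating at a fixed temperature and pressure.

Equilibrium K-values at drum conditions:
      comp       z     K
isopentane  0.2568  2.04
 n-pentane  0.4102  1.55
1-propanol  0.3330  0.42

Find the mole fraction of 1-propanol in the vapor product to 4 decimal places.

y_1-propanol = 0.2318

Material balance + equilibrium reduce to Σ zᵢ(Kᵢ−1)/(1+V/F(Kᵢ−1)) = 0.
g(0) = ΣzᵢKᵢ − 1 = 0.2995 and g(1) = 1 − Σzᵢ/Kᵢ = -0.1834, so a root lies in (0, 1).
Newton iteration, V/F⁰ = 0.59:
  V/F = 0.5900: g = 0.04223, g' = -0.4363 → V/F = 0.6868
  V/F = 0.6868: g = -0.00147, g' = -0.4693 → V/F = 0.6837
Converged at V/F = 0.6837.
Compositions from xᵢ = zᵢ/(1+V/F(Kᵢ−1)), yᵢ = Kᵢxᵢ:
  isopentane: x = 0.1501, y = 0.3062
  n-pentane: x = 0.2981, y = 0.4621
  1-propanol: x = 0.5518, y = 0.2318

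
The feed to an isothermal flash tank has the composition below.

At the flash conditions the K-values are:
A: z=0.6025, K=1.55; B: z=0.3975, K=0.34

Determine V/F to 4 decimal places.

V/F = 0.1902

Rachford–Rice: g(V/F) = Σ zᵢ(Kᵢ−1)/(1+V/F(Kᵢ−1)) = 0.
g(0) = ΣzᵢKᵢ − 1 = 0.0690 and g(1) = 1 − Σzᵢ/Kᵢ = -0.5578, so a root lies in (0, 1).
Iterate (Newton) starting at V/F = 0.63:
  V/F = 0.6300: g = -0.20297, g' = -0.6079 → V/F = 0.2961
  V/F = 0.2961: g = -0.04110, g' = -0.4023 → V/F = 0.1939
  V/F = 0.1939: g = -0.00141, g' = -0.3765 → V/F = 0.1902
Converged at V/F = 0.1902.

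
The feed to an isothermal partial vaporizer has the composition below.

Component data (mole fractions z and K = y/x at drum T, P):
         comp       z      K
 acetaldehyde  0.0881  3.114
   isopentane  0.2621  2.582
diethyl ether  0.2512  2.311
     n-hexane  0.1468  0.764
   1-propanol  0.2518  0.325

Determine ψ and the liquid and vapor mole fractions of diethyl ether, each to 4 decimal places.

Rachford–Rice: g(ψ) = Σ zᵢ(Kᵢ−1)/(1+ψ(Kᵢ−1)) = 0.
Check two-phase: ΣzᵢKᵢ = 1.7256 > 1 and Σzᵢ/Kᵢ = 1.2054 > 1, so g(0) = 0.7256 > 0 and g(1) = -0.2054 < 0.
Newton–Raphson from ψ = 0.5:
  ψ = 0.5000: g = 0.22515, g' = -0.7270 → ψ = 0.8097
  ψ = 0.8097: g = -0.00745, g' = -0.8517 → ψ = 0.8010
  ψ = 0.8010: g = -0.00005, g' = -0.8408 → ψ = 0.8009
Converged at ψ = 0.8009.
Compositions from xᵢ = zᵢ/(1+ψ(Kᵢ−1)), yᵢ = Kᵢxᵢ:
  acetaldehyde: x = 0.0327, y = 0.1019
  isopentane: x = 0.1156, y = 0.2985
  diethyl ether: x = 0.1225, y = 0.2832
  n-hexane: x = 0.1810, y = 0.1383
  1-propanol: x = 0.5481, y = 0.1781

ψ = 0.8009, x_diethyl ether = 0.1225, y_diethyl ether = 0.2832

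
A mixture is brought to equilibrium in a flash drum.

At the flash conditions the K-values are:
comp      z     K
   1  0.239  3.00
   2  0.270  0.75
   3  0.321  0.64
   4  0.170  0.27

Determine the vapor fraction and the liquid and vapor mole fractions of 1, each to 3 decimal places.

ψ = 0.201, x_1 = 0.171, y_1 = 0.512

Rachford–Rice: g(ψ) = Σ zᵢ(Kᵢ−1)/(1+ψ(Kᵢ−1)) = 0.
Feasibility: ΣzᵢKᵢ = 1.171, Σzᵢ/Kᵢ = 1.571 — both > 1, two phases present.
Newton–Raphson from ψ = 0.5:
  ψ = 0.500: g = -0.1745, g' = -0.548 → ψ = 0.181
  ψ = 0.181: g = 0.0134, g' = -0.701 → ψ = 0.200
  ψ = 0.200: g = 0.0002, g' = -0.678 → ψ = 0.201
Converged at ψ = 0.201.
Compositions from xᵢ = zᵢ/(1+ψ(Kᵢ−1)), yᵢ = Kᵢxᵢ:
  1: x = 0.171, y = 0.512
  2: x = 0.284, y = 0.213
  3: x = 0.346, y = 0.221
  4: x = 0.199, y = 0.054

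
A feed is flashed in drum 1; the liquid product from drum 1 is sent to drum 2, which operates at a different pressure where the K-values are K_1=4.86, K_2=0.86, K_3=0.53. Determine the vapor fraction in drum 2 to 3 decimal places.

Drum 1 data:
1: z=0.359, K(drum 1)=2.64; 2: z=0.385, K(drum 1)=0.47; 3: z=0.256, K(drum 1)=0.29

V/F (drum 2) = 0.709

Drum 1:
Rachford–Rice: g(ψ₁) = Σ zᵢ(Kᵢ−1)/(1+ψ₁(Kᵢ−1)) = 0.
Check two-phase: ΣzᵢKᵢ = 1.203 > 1 and Σzᵢ/Kᵢ = 1.838 > 1, so g(0) = 0.203 > 0 and g(1) = -0.838 < 0.
Newton iteration, ψ₁⁰ = 0.59:
  ψ₁ = 0.590: g = -0.3104, g' = -0.861 → ψ₁ = 0.229
  ψ₁ = 0.229: g = -0.0215, g' = -0.834 → ψ₁ = 0.204
Converged at ψ₁ = 0.204.
Drum-1 compositions:
  1: x = 0.269, y = 0.710
  2: x = 0.432, y = 0.203
  3: x = 0.299, y = 0.087
Drum-2 feed = drum-1 liquid: z₂ = (0.2691, 0.4316, 0.2993).
Drum 2:
Iterate (Newton) starting at ψ₂ = 0.5:
  ψ₂ = 0.500: g = 0.1056, g' = -0.590 → ψ₂ = 0.679
  ψ₂ = 0.679: g = 0.0134, g' = -0.459 → ψ₂ = 0.708
  ψ₂ = 0.708: g = 0.0002, g' = -0.447 → ψ₂ = 0.709
Converged at ψ₂ = 0.709.
  1: x = 0.072, y = 0.350
  2: x = 0.479, y = 0.412
  3: x = 0.449, y = 0.238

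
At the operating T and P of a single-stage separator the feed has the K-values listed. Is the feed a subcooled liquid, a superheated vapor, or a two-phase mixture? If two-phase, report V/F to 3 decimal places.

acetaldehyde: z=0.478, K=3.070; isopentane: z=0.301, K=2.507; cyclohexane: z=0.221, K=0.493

superheated vapor

ΣzᵢKᵢ = 2.331; Σzᵢ/Kᵢ = 0.724.
Since Σzᵢ/Kᵢ < 1 the mixture is above its dew point — single vapor phase.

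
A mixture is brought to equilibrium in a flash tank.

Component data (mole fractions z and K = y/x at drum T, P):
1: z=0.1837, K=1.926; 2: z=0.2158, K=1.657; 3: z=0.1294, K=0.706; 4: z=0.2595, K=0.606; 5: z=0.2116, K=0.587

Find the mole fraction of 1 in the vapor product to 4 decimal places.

y_1 = 0.2812

Newton–Raphson from β = 0.69:
  β = 0.6900: g = -0.10902, g' = -0.2669 → β = 0.2816
  β = 0.2816: g = -0.00080, g' = -0.2759 → β = 0.2787
Converged at β = 0.2787.
Compositions from xᵢ = zᵢ/(1+β(Kᵢ−1)), yᵢ = Kᵢxᵢ:
  1: x = 0.1460, y = 0.2812
  2: x = 0.1824, y = 0.3022
  3: x = 0.1409, y = 0.0995
  4: x = 0.2915, y = 0.1767
  5: x = 0.2391, y = 0.1404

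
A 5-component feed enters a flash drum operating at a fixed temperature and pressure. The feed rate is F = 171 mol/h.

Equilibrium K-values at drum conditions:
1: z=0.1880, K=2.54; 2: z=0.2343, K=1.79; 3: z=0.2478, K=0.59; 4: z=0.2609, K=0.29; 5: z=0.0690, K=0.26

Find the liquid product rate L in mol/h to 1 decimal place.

L = 138.2 mol/h

Rachford–Rice: g(β) = Σ zᵢ(Kᵢ−1)/(1+β(Kᵢ−1)) = 0.
g(0) = ΣzᵢKᵢ − 1 = 0.1367 and g(1) = 1 − Σzᵢ/Kᵢ = -0.7899, so a root lies in (0, 1).
Newton–Raphson from β = 0.5:
  β = 0.5000: g = -0.19978, g' = -0.6947 → β = 0.2124
  β = 0.2124: g = -0.01336, g' = -0.6459 → β = 0.1917
  β = 0.1917: g = 0.00007, g' = -0.6527 → β = 0.1918
Converged at β = 0.1918.
Then V = β·F = 0.1918·171 = 32.8 mol/h and L = F − V = 138.2 mol/h.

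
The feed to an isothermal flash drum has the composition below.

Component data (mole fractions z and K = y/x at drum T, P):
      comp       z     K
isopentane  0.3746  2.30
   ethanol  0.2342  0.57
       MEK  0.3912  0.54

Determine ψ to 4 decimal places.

Rachford–Rice: g(ψ) = Σ zᵢ(Kᵢ−1)/(1+ψ(Kᵢ−1)) = 0.
g(0) = ΣzᵢKᵢ − 1 = 0.2063 and g(1) = 1 − Σzᵢ/Kᵢ = -0.2982, so a root lies in (0, 1).
Newton–Raphson from ψ = 0.6:
  ψ = 0.6000: g = -0.11069, g' = -0.4364 → ψ = 0.3463
  ψ = 0.3463: g = 0.00341, g' = -0.4779 → ψ = 0.3535
Converged at ψ = 0.3535.

ψ = 0.3535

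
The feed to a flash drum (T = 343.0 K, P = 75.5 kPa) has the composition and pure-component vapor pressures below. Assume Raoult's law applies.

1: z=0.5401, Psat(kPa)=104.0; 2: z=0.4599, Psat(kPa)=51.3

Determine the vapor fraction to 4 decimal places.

ψ = 0.4667

Raoult's law: Kᵢ = Pᵢˢᵃᵗ/P = Pᵢˢᵃᵗ/75.5.
  K_1 = 104.0/75.5 = 1.377483, K_2 = 51.3/75.5 = 0.679470
Let ψ = V/F and solve Σ zᵢ(Kᵢ−1)/(1+ψ(Kᵢ−1)) = 0.
Feasibility: ΣzᵢKᵢ = 1.0565, Σzᵢ/Kᵢ = 1.0689 — both > 1, two phases present.
Binary case is linear: z₁(K₁−1)(1+ψ(K₂−1)) + z₂(K₂−1)(1+ψ(K₁−1)) = 0
⇒ ψ = [z₁(K₁−1)+z₂(K₂−1)] / [−(K₁−1)(K₂−1)] = 0.05647/0.12099 = 0.4667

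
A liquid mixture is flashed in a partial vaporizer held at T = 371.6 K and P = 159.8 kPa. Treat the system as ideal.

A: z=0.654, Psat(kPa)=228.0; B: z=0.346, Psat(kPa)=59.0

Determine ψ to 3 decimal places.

Raoult's law: Kᵢ = Pᵢˢᵃᵗ/P = Pᵢˢᵃᵗ/159.8.
  K_A = 228.0/159.8 = 1.42678, K_B = 59.0/159.8 = 0.36921
Material balance + equilibrium reduce to Σ zᵢ(Kᵢ−1)/(1+ψ(Kᵢ−1)) = 0.
Feasibility: ΣzᵢKᵢ = 1.061, Σzᵢ/Kᵢ = 1.396 — both > 1, two phases present.
Newton–Raphson from ψ = 0.41:
  ψ = 0.410: g = -0.0568, g' = -0.337 → ψ = 0.241
  ψ = 0.241: g = -0.0044, g' = -0.289 → ψ = 0.226
Converged at ψ = 0.226.

ψ = 0.226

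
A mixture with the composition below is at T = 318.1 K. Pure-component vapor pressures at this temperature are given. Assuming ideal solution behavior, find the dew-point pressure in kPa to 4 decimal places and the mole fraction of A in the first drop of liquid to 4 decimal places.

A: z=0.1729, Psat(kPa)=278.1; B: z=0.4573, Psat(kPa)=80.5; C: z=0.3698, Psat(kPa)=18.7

At the dew point ψ → 1, so Σzᵢ/Kᵢ = 1 with Kᵢ = Pᵢˢᵃᵗ/P ⇒ 1/P = Σzᵢ/Pᵢˢᵃᵗ.
1/P = 0.1729/278.1 + 0.4573/80.5 + 0.3698/18.7 = 0.0260779 ⇒ P = 38.3467 kPa
xᵢ = zᵢP/Pᵢˢᵃᵗ ⇒ x_A = 0.1729·38.3467/278.1 = 0.0238

Pdew = 38.3467 kPa, x_A = 0.0238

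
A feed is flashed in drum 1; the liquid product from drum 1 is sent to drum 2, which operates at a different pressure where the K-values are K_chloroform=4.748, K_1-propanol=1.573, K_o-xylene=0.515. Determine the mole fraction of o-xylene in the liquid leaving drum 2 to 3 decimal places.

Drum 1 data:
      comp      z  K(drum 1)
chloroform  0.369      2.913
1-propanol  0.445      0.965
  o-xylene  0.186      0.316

x_o-xylene (drum 2) = 0.652

Drum 1:
Iterate (Newton) starting at ψ₁ = 0.5:
  ψ₁ = 0.500: g = 0.1516, g' = -0.554 → ψ₁ = 0.773
  ψ₁ = 0.773: g = -0.0015, g' = -0.613 → ψ₁ = 0.771
Converged at ψ₁ = 0.771.
Drum-1 compositions:
  chloroform: x = 0.149, y = 0.434
  1-propanol: x = 0.457, y = 0.441
  o-xylene: x = 0.394, y = 0.124
Drum-2 feed = drum-1 liquid: z₂ = (0.1491, 0.4573, 0.3936).
Drum 2:
Material balance + equilibrium reduce to Σ zᵢ(Kᵢ−1)/(1+ψ₂(Kᵢ−1)) = 0.
g(0) = ΣzᵢKᵢ − 1 = 0.630 and g(1) = 1 − Σzᵢ/Kᵢ = -0.086, so a root lies in (0, 1).
Iterate (Newton) starting at ψ₂ = 0.5:
  ψ₂ = 0.500: g = 0.1461, g' = -0.506 → ψ₂ = 0.789
  ψ₂ = 0.789: g = 0.0125, g' = -0.448 → ψ₂ = 0.817
Converged at ψ₂ = 0.817.
  chloroform: x = 0.037, y = 0.174
  1-propanol: x = 0.312, y = 0.490
  o-xylene: x = 0.652, y = 0.336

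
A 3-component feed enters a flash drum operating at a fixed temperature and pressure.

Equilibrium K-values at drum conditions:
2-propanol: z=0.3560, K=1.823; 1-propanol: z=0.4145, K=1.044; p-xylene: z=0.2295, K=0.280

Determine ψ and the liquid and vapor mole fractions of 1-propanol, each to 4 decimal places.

Rachford–Rice: g(ψ) = Σ zᵢ(Kᵢ−1)/(1+ψ(Kᵢ−1)) = 0.
Check two-phase: ΣzᵢKᵢ = 1.1460 > 1 and Σzᵢ/Kᵢ = 1.4120 > 1, so g(0) = 0.1460 > 0 and g(1) = -0.4120 < 0.
Newton–Raphson from ψ = 0.62:
  ψ = 0.6200: g = -0.08673, g' = -0.4947 → ψ = 0.4447
  ψ = 0.4447: g = -0.01068, g' = -0.3874 → ψ = 0.4171
  ψ = 0.4171: g = -0.00014, g' = -0.3774 → ψ = 0.4167
Converged at ψ = 0.4167.
Compositions from xᵢ = zᵢ/(1+ψ(Kᵢ−1)), yᵢ = Kᵢxᵢ:
  2-propanol: x = 0.2651, y = 0.4832
  1-propanol: x = 0.4070, y = 0.4249
  p-xylene: x = 0.3279, y = 0.0918

ψ = 0.4167, x_1-propanol = 0.4070, y_1-propanol = 0.4249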